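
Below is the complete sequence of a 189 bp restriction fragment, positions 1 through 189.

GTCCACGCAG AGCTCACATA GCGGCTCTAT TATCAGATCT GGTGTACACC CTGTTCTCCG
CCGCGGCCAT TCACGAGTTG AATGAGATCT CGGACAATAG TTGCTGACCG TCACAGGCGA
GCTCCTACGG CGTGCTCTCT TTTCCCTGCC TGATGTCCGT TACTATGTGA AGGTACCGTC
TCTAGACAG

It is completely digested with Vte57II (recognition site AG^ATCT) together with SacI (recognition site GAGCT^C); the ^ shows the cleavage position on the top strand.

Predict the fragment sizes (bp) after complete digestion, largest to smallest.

66, 50, 37, 22, 14 bp

Vte57II sites (AGATCT) start at positions 35, 85.
Vte57II cuts after base 2 of each site, so after positions 36, 86.
SacI sites (GAGCTC) start at positions 10, 119.
SacI cuts after base 5 of each site (before the last base), so after positions 14, 123.
Combined cut positions: 14, 36, 86, 123.
Linear molecule, 4 cuts → 5 fragments:
  1–14 → 14 bp
  15–36 → 22 bp
  37–86 → 50 bp
  87–123 → 37 bp
  124–189 → 66 bp
Sorted largest to smallest: 66, 50, 37, 22, 14 bp.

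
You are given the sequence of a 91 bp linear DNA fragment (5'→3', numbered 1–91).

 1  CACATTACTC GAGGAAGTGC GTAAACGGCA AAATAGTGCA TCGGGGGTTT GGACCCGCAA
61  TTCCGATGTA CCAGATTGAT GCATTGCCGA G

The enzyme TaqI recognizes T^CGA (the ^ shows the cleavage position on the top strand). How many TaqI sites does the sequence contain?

1

TCGA occurs starting at position 9.
TaqI cuts at 1 site.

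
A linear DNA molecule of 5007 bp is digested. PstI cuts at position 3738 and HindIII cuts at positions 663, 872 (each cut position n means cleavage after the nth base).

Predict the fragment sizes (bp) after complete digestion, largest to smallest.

Combined cut positions (sorted): 663, 872, 3738.
Linear molecule, 3 cuts → 4 fragments:
  663 − 0 = 663 bp
  872 − 663 = 209 bp
  3738 − 872 = 2866 bp
  5007 − 3738 = 1269 bp
Sorted largest to smallest: 2866, 1269, 663, 209 bp.

2866, 1269, 663, 209 bp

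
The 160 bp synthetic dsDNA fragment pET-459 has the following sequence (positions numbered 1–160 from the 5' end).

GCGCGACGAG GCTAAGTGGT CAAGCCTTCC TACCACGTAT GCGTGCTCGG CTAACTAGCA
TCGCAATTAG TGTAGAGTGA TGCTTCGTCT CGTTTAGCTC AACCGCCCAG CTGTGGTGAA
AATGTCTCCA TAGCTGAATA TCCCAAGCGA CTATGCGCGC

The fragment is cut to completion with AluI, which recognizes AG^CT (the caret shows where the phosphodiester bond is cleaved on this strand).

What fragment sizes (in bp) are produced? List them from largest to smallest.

AluI sites (AGCT) start at positions 96, 109, 132.
AluI cuts after base 2 of each site, so after positions 97, 110, 133.
Linear molecule, 3 cuts → 4 fragments:
  1–97 → 97 bp
  98–110 → 13 bp
  111–133 → 23 bp
  134–160 → 27 bp
Sorted largest to smallest: 97, 27, 23, 13 bp.

97, 27, 23, 13 bp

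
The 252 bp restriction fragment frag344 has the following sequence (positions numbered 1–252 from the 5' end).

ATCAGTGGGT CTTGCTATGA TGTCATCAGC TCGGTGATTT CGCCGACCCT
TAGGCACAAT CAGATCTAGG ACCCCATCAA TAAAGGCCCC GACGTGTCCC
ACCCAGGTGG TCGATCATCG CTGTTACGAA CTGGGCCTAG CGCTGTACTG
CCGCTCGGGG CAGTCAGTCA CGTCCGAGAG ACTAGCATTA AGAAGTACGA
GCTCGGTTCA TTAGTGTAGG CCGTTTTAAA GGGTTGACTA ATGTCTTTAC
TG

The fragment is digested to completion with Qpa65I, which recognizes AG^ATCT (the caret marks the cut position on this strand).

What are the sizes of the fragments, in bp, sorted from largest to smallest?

The Qpa65I site (AGATCT) starts at position 62.
Qpa65I cuts after base 2 of each site, so after position 63.
Linear molecule, 1 cut → 2 fragments:
  1–63 → 63 bp
  64–252 → 189 bp
Sorted largest to smallest: 189, 63 bp.

189, 63 bp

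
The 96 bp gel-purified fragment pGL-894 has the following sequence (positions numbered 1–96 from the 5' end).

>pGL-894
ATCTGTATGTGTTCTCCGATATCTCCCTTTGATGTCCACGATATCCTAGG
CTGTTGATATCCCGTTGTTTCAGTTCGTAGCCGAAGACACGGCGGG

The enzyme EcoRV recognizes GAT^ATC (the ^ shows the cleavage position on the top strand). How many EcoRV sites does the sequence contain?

3

GATATC occurs starting at positions 18, 40, 56.
EcoRV cuts at 3 sites.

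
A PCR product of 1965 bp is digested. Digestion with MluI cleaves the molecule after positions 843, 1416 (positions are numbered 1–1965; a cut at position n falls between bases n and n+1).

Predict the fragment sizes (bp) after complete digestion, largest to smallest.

Linear molecule, 2 cuts → 3 fragments:
  843 − 0 = 843 bp
  1416 − 843 = 573 bp
  1965 − 1416 = 549 bp
Sorted largest to smallest: 843, 573, 549 bp.

843, 573, 549 bp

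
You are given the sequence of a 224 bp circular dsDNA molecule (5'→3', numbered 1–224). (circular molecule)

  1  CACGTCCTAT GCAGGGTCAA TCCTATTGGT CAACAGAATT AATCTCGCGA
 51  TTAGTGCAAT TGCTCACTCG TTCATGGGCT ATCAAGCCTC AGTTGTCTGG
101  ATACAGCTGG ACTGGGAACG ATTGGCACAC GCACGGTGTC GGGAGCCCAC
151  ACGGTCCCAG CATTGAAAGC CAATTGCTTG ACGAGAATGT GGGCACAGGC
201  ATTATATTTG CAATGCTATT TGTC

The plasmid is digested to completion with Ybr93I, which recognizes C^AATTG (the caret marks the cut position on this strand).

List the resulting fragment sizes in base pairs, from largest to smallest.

Ybr93I sites (CAATTG) start at positions 57, 171.
Ybr93I cuts after the first base of each site, so after positions 57, 171.
Circular molecule, 2 cuts → 2 fragments:
  58–171 → 114 bp
  172–224 then 1–57 → 53 + 57 = 110 bp
Sorted largest to smallest: 114, 110 bp.

114, 110 bp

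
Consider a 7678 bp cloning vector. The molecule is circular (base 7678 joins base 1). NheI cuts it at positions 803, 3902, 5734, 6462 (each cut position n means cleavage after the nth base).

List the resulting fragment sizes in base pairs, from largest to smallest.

3099, 2019, 1832, 728 bp

Circular molecule, 4 cuts → 4 fragments:
  3902 − 803 = 3099 bp
  5734 − 3902 = 1832 bp
  6462 − 5734 = 728 bp
  wrap: 7678 − 6462 + 803 = 2019 bp
Sorted largest to smallest: 3099, 2019, 1832, 728 bp.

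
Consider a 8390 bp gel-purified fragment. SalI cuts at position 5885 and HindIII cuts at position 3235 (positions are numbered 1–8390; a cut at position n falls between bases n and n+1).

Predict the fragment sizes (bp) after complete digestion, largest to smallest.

3235, 2650, 2505 bp

Combined cut positions (sorted): 3235, 5885.
Linear molecule, 2 cuts → 3 fragments:
  3235 − 0 = 3235 bp
  5885 − 3235 = 2650 bp
  8390 − 5885 = 2505 bp
Sorted largest to smallest: 3235, 2650, 2505 bp.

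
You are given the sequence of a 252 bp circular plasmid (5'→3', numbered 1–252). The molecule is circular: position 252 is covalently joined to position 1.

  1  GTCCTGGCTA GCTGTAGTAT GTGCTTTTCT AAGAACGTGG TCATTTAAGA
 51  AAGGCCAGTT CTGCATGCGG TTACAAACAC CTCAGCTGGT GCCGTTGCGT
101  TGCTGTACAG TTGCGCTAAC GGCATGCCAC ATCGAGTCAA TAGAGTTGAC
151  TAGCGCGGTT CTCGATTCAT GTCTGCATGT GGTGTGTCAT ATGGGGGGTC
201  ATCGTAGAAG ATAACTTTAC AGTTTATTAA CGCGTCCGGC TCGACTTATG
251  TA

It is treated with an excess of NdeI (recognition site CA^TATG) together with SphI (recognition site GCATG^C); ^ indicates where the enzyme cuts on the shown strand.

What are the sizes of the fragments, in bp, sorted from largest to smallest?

The NdeI site (CATATG) starts at position 188.
NdeI cuts after base 2 of each site, so after position 189.
SphI sites (GCATGC) start at positions 63, 122.
SphI cuts after base 5 of each site (before the last base), so after positions 67, 126.
Combined cut positions: 67, 126, 189.
Circular molecule, 3 cuts → 3 fragments:
  68–126 → 59 bp
  127–189 → 63 bp
  190–252 then 1–67 → 63 + 67 = 130 bp
Sorted largest to smallest: 130, 63, 59 bp.

130, 63, 59 bp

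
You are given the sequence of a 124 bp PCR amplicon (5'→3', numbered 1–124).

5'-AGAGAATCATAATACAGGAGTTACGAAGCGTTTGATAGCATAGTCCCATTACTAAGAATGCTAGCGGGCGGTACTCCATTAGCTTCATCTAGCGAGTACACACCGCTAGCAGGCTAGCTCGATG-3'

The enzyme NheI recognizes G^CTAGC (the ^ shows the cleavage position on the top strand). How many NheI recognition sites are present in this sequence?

GCTAGC occurs starting at positions 60, 105, 113.
NheI cuts at 3 sites.

3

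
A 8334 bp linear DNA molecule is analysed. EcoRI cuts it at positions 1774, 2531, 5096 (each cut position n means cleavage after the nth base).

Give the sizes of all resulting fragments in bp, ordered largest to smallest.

Linear molecule, 3 cuts → 4 fragments:
  1774 − 0 = 1774 bp
  2531 − 1774 = 757 bp
  5096 − 2531 = 2565 bp
  8334 − 5096 = 3238 bp
Sorted largest to smallest: 3238, 2565, 1774, 757 bp.

3238, 2565, 1774, 757 bp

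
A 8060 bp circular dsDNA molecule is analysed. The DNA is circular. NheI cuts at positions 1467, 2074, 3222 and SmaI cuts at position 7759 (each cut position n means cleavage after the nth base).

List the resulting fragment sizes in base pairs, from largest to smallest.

4537, 1768, 1148, 607 bp

Combined cut positions (sorted): 1467, 2074, 3222, 7759.
Circular molecule, 4 cuts → 4 fragments:
  2074 − 1467 = 607 bp
  3222 − 2074 = 1148 bp
  7759 − 3222 = 4537 bp
  wrap: 8060 − 7759 + 1467 = 1768 bp
Sorted largest to smallest: 4537, 1768, 1148, 607 bp.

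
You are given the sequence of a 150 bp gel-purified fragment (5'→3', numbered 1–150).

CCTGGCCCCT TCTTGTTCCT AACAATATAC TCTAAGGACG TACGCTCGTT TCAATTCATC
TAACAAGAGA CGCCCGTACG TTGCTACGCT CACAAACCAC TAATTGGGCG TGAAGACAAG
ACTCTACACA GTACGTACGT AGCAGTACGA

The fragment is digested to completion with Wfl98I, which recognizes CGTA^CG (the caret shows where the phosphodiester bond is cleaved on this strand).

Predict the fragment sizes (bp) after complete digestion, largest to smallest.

Wfl98I sites (CGTACG) start at positions 39, 75, 134.
Wfl98I cuts after base 4 of each site, so after positions 42, 78, 137.
Linear molecule, 3 cuts → 4 fragments:
  1–42 → 42 bp
  43–78 → 36 bp
  79–137 → 59 bp
  138–150 → 13 bp
Sorted largest to smallest: 59, 42, 36, 13 bp.

59, 42, 36, 13 bp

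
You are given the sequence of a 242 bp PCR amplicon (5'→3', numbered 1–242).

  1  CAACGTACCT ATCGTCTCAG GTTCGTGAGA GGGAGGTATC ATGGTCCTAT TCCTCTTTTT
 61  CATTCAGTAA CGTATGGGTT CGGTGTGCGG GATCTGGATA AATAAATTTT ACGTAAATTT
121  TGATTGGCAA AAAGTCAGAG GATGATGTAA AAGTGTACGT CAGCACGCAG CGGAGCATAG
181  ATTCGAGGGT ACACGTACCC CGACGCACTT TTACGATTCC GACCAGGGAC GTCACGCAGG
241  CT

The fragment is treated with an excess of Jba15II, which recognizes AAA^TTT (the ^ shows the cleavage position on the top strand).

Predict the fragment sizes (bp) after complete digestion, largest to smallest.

Jba15II sites (AAATTT) start at positions 104, 115.
Jba15II cuts after base 3 of each site, so after positions 106, 117.
Linear molecule, 2 cuts → 3 fragments:
  1–106 → 106 bp
  107–117 → 11 bp
  118–242 → 125 bp
Sorted largest to smallest: 125, 106, 11 bp.

125, 106, 11 bp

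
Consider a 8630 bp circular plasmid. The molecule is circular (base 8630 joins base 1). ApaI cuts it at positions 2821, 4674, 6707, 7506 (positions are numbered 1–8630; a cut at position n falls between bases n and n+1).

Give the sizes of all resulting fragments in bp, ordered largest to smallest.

3945, 2033, 1853, 799 bp

Circular molecule, 4 cuts → 4 fragments:
  4674 − 2821 = 1853 bp
  6707 − 4674 = 2033 bp
  7506 − 6707 = 799 bp
  wrap: 8630 − 7506 + 2821 = 3945 bp
Sorted largest to smallest: 3945, 2033, 1853, 799 bp.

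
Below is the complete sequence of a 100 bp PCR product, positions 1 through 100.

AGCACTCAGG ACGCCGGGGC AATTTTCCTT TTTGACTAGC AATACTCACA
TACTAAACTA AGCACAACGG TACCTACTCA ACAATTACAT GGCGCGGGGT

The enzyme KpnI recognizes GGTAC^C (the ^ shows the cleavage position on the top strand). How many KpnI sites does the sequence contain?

GGTACC occurs starting at position 69.
KpnI cuts at 1 site.

1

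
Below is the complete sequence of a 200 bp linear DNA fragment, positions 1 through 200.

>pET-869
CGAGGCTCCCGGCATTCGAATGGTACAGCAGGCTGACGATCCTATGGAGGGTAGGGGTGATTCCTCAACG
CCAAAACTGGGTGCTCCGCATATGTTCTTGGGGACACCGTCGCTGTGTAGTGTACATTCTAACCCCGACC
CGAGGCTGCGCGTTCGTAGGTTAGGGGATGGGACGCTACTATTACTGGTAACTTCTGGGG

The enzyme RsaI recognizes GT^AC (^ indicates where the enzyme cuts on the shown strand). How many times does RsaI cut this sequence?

GTAC occurs starting at positions 23, 122.
RsaI cuts at 2 sites.

2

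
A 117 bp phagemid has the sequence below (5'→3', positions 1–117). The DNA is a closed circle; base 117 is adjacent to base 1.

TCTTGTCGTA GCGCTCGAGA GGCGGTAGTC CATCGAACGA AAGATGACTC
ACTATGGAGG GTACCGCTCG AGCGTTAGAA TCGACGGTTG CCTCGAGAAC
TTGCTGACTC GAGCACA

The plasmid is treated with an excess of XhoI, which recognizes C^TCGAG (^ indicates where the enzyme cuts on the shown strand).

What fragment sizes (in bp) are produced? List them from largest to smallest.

XhoI sites (CTCGAG) start at positions 14, 67, 92, 108.
XhoI cuts after the first base of each site, so after positions 14, 67, 92, 108.
Circular molecule, 4 cuts → 4 fragments:
  15–67 → 53 bp
  68–92 → 25 bp
  93–108 → 16 bp
  109–117 then 1–14 → 9 + 14 = 23 bp
Sorted largest to smallest: 53, 25, 23, 16 bp.

53, 25, 23, 16 bp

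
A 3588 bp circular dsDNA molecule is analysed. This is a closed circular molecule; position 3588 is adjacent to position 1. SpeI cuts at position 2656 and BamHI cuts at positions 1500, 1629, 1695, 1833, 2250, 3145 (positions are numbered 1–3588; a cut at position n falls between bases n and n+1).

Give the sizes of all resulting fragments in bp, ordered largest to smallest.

Combined cut positions (sorted): 1500, 1629, 1695, 1833, 2250, 2656, 3145.
Circular molecule, 7 cuts → 7 fragments:
  1629 − 1500 = 129 bp
  1695 − 1629 = 66 bp
  1833 − 1695 = 138 bp
  2250 − 1833 = 417 bp
  2656 − 2250 = 406 bp
  3145 − 2656 = 489 bp
  wrap: 3588 − 3145 + 1500 = 1943 bp
Sorted largest to smallest: 1943, 489, 417, 406, 138, 129, 66 bp.

1943, 489, 417, 406, 138, 129, 66 bp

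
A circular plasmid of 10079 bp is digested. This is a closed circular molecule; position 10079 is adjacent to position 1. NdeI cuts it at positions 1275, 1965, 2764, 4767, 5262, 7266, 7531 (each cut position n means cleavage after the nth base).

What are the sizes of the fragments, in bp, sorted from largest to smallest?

3823, 2004, 2003, 799, 690, 495, 265 bp

Circular molecule, 7 cuts → 7 fragments:
  1965 − 1275 = 690 bp
  2764 − 1965 = 799 bp
  4767 − 2764 = 2003 bp
  5262 − 4767 = 495 bp
  7266 − 5262 = 2004 bp
  7531 − 7266 = 265 bp
  wrap: 10079 − 7531 + 1275 = 3823 bp
Sorted largest to smallest: 3823, 2004, 2003, 799, 690, 495, 265 bp.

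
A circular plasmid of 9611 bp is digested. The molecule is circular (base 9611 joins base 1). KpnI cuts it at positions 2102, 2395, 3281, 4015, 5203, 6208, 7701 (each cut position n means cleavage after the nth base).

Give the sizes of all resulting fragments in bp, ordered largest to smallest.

Circular molecule, 7 cuts → 7 fragments:
  2395 − 2102 = 293 bp
  3281 − 2395 = 886 bp
  4015 − 3281 = 734 bp
  5203 − 4015 = 1188 bp
  6208 − 5203 = 1005 bp
  7701 − 6208 = 1493 bp
  wrap: 9611 − 7701 + 2102 = 4012 bp
Sorted largest to smallest: 4012, 1493, 1188, 1005, 886, 734, 293 bp.

4012, 1493, 1188, 1005, 886, 734, 293 bp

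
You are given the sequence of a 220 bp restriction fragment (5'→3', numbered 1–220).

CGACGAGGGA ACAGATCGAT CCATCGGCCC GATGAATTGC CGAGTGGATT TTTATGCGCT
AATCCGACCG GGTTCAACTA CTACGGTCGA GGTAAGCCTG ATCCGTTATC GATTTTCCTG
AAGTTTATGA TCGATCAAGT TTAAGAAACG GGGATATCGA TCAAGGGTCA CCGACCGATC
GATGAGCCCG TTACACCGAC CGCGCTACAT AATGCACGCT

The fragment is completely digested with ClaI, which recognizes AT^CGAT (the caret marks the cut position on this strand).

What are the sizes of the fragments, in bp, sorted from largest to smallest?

ClaI sites (ATCGAT) start at positions 15, 108, 130, 156, 178.
ClaI cuts after base 2 of each site, so after positions 16, 109, 131, 157, 179.
Linear molecule, 5 cuts → 6 fragments:
  1–16 → 16 bp
  17–109 → 93 bp
  110–131 → 22 bp
  132–157 → 26 bp
  158–179 → 22 bp
  180–220 → 41 bp
Sorted largest to smallest: 93, 41, 26, 22, 22, 16 bp.

93, 41, 26, 22, 22, 16 bp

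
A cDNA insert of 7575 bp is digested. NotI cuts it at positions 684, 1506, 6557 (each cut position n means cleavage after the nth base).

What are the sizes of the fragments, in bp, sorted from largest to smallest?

Linear molecule, 3 cuts → 4 fragments:
  684 − 0 = 684 bp
  1506 − 684 = 822 bp
  6557 − 1506 = 5051 bp
  7575 − 6557 = 1018 bp
Sorted largest to smallest: 5051, 1018, 822, 684 bp.

5051, 1018, 822, 684 bp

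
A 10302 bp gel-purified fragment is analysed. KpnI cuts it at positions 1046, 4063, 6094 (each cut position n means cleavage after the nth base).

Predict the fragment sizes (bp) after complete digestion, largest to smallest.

Linear molecule, 3 cuts → 4 fragments:
  1046 − 0 = 1046 bp
  4063 − 1046 = 3017 bp
  6094 − 4063 = 2031 bp
  10302 − 6094 = 4208 bp
Sorted largest to smallest: 4208, 3017, 2031, 1046 bp.

4208, 3017, 2031, 1046 bp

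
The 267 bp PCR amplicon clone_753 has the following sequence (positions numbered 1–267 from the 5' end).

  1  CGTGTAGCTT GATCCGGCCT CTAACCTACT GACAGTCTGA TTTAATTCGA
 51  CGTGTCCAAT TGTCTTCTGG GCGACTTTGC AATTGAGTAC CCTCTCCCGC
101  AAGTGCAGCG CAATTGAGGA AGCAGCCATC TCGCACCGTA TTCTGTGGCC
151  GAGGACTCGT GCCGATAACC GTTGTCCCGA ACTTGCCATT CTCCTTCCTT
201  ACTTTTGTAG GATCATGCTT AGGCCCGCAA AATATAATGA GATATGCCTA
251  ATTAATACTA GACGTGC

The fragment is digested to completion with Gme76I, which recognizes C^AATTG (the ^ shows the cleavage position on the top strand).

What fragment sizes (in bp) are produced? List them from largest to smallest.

Gme76I sites (CAATTG) start at positions 57, 80, 111.
Gme76I cuts after the first base of each site, so after positions 57, 80, 111.
Linear molecule, 3 cuts → 4 fragments:
  1–57 → 57 bp
  58–80 → 23 bp
  81–111 → 31 bp
  112–267 → 156 bp
Sorted largest to smallest: 156, 57, 31, 23 bp.

156, 57, 31, 23 bp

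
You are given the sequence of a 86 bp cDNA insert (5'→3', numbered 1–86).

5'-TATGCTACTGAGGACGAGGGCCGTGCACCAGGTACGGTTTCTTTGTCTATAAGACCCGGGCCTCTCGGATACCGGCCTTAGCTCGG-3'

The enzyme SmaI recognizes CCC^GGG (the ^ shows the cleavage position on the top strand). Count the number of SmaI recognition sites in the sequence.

1

CCCGGG occurs starting at position 55.
SmaI cuts at 1 site.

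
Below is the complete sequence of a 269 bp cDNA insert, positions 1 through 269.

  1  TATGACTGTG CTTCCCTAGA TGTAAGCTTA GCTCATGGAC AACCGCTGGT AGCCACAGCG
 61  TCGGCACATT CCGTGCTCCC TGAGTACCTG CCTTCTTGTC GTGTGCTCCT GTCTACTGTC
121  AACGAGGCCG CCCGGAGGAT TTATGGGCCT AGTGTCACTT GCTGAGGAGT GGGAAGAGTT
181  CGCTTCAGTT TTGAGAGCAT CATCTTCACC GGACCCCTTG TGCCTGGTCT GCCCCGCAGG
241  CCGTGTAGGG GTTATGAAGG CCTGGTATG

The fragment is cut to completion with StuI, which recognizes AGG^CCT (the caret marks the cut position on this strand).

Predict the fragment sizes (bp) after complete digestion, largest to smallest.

260, 9 bp

The StuI site (AGGCCT) starts at position 258.
StuI cuts after base 3 of each site, so after position 260.
Linear molecule, 1 cut → 2 fragments:
  1–260 → 260 bp
  261–269 → 9 bp
Sorted largest to smallest: 260, 9 bp.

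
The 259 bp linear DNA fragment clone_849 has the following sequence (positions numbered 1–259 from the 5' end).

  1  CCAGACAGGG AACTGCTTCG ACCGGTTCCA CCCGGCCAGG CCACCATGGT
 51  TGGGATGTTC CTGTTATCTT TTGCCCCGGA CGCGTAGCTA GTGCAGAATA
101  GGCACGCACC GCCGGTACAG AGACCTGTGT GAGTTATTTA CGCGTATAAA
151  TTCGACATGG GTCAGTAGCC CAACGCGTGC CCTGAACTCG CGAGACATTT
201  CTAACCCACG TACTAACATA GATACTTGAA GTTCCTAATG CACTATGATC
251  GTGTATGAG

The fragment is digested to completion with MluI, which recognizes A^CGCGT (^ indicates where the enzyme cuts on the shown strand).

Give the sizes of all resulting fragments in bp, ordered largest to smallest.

MluI sites (ACGCGT) start at positions 80, 140, 173.
MluI cuts after the first base of each site, so after positions 80, 140, 173.
Linear molecule, 3 cuts → 4 fragments:
  1–80 → 80 bp
  81–140 → 60 bp
  141–173 → 33 bp
  174–259 → 86 bp
Sorted largest to smallest: 86, 80, 60, 33 bp.

86, 80, 60, 33 bp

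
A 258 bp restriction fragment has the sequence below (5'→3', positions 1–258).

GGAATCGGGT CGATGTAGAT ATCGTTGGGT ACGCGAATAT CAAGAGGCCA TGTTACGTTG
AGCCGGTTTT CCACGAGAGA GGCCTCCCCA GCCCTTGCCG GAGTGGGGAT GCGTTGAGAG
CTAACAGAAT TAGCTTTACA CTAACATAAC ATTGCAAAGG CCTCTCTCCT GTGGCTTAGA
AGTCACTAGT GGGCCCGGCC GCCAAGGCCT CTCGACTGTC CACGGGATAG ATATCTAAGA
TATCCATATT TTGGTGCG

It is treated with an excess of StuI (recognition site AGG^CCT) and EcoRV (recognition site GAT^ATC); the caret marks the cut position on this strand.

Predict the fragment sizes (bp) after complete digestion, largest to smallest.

StuI sites (AGGCCT) start at positions 80, 158, 205.
StuI cuts after base 3 of each site, so after positions 82, 160, 207.
EcoRV sites (GATATC) start at positions 18, 230, 239.
EcoRV cuts after base 3 of each site, so after positions 20, 232, 241.
Combined cut positions: 20, 82, 160, 207, 232, 241.
Linear molecule, 6 cuts → 7 fragments:
  1–20 → 20 bp
  21–82 → 62 bp
  83–160 → 78 bp
  161–207 → 47 bp
  208–232 → 25 bp
  233–241 → 9 bp
  242–258 → 17 bp
Sorted largest to smallest: 78, 62, 47, 25, 20, 17, 9 bp.

78, 62, 47, 25, 20, 17, 9 bp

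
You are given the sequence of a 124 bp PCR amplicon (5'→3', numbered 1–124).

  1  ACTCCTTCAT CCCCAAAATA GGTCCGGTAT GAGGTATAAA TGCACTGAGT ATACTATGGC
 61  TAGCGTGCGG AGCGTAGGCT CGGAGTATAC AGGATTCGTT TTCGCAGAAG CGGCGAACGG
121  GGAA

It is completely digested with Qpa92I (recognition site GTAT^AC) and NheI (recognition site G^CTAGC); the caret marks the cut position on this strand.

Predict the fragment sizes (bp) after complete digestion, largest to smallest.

Qpa92I sites (GTATAC) start at positions 49, 85.
Qpa92I cuts after base 4 of each site, so after positions 52, 88.
The NheI site (GCTAGC) starts at position 59.
NheI cuts after the first base of each site, so after position 59.
Combined cut positions: 52, 59, 88.
Linear molecule, 3 cuts → 4 fragments:
  1–52 → 52 bp
  53–59 → 7 bp
  60–88 → 29 bp
  89–124 → 36 bp
Sorted largest to smallest: 52, 36, 29, 7 bp.

52, 36, 29, 7 bp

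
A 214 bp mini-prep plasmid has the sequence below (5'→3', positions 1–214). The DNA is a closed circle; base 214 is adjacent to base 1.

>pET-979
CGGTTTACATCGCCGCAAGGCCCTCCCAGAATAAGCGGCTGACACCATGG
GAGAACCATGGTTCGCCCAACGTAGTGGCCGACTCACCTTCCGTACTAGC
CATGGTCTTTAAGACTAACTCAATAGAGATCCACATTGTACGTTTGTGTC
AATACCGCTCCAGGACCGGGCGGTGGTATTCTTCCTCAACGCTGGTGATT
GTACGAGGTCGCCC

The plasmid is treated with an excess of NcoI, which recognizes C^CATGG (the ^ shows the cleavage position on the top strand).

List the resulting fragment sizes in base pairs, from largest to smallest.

159, 44, 11 bp

NcoI sites (CCATGG) start at positions 45, 56, 100.
NcoI cuts after the first base of each site, so after positions 45, 56, 100.
Circular molecule, 3 cuts → 3 fragments:
  46–56 → 11 bp
  57–100 → 44 bp
  101–214 then 1–45 → 114 + 45 = 159 bp
Sorted largest to smallest: 159, 44, 11 bp.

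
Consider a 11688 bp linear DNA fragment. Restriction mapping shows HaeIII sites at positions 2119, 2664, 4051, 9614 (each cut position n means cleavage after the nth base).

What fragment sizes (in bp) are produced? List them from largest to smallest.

Linear molecule, 4 cuts → 5 fragments:
  2119 − 0 = 2119 bp
  2664 − 2119 = 545 bp
  4051 − 2664 = 1387 bp
  9614 − 4051 = 5563 bp
  11688 − 9614 = 2074 bp
Sorted largest to smallest: 5563, 2119, 2074, 1387, 545 bp.

5563, 2119, 2074, 1387, 545 bp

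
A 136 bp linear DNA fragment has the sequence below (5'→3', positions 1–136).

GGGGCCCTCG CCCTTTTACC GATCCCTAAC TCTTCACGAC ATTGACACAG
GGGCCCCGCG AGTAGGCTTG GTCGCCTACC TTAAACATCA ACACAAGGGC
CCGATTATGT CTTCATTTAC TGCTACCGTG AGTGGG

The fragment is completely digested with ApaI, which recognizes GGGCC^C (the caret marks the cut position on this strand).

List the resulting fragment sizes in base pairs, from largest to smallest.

ApaI sites (GGGCCC) start at positions 2, 51, 97.
ApaI cuts after base 5 of each site (before the last base), so after positions 6, 55, 101.
Linear molecule, 3 cuts → 4 fragments:
  1–6 → 6 bp
  7–55 → 49 bp
  56–101 → 46 bp
  102–136 → 35 bp
Sorted largest to smallest: 49, 46, 35, 6 bp.

49, 46, 35, 6 bp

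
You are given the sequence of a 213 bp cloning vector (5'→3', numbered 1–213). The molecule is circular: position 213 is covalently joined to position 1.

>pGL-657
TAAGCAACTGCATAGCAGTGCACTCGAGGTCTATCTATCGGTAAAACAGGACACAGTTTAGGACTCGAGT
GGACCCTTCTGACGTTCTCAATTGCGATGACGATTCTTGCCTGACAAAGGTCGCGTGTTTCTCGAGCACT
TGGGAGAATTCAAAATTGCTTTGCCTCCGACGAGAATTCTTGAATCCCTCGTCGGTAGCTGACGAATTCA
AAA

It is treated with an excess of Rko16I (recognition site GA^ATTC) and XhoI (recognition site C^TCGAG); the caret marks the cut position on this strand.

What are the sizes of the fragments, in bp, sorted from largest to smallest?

Rko16I sites (GAATTC) start at positions 146, 174, 204.
Rko16I cuts after base 2 of each site, so after positions 147, 175, 205.
XhoI sites (CTCGAG) start at positions 23, 64, 131.
XhoI cuts after the first base of each site, so after positions 23, 64, 131.
Combined cut positions: 23, 64, 131, 147, 175, 205.
Circular molecule, 6 cuts → 6 fragments:
  24–64 → 41 bp
  65–131 → 67 bp
  132–147 → 16 bp
  148–175 → 28 bp
  176–205 → 30 bp
  206–213 then 1–23 → 8 + 23 = 31 bp
Sorted largest to smallest: 67, 41, 31, 30, 28, 16 bp.

67, 41, 31, 30, 28, 16 bp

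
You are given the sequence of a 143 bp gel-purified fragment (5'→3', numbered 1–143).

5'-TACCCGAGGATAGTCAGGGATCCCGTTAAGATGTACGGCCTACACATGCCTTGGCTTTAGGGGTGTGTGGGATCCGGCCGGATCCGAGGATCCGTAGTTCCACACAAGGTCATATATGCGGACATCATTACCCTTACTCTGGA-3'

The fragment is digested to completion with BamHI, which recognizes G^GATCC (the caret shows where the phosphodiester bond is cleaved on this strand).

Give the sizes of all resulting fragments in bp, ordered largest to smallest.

55, 52, 18, 10, 8 bp

BamHI sites (GGATCC) start at positions 18, 70, 80, 88.
BamHI cuts after the first base of each site, so after positions 18, 70, 80, 88.
Linear molecule, 4 cuts → 5 fragments:
  1–18 → 18 bp
  19–70 → 52 bp
  71–80 → 10 bp
  81–88 → 8 bp
  89–143 → 55 bp
Sorted largest to smallest: 55, 52, 18, 10, 8 bp.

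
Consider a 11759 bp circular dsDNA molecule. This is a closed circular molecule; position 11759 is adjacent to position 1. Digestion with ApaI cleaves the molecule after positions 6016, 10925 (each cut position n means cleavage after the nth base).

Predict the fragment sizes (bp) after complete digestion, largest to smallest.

Circular molecule, 2 cuts → 2 fragments:
  10925 − 6016 = 4909 bp
  wrap: 11759 − 10925 + 6016 = 6850 bp
Sorted largest to smallest: 6850, 4909 bp.

6850, 4909 bp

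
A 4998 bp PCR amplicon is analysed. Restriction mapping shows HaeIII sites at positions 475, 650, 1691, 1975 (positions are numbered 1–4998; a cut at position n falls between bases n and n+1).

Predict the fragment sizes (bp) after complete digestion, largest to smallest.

Linear molecule, 4 cuts → 5 fragments:
  475 − 0 = 475 bp
  650 − 475 = 175 bp
  1691 − 650 = 1041 bp
  1975 − 1691 = 284 bp
  4998 − 1975 = 3023 bp
Sorted largest to smallest: 3023, 1041, 475, 284, 175 bp.

3023, 1041, 475, 284, 175 bp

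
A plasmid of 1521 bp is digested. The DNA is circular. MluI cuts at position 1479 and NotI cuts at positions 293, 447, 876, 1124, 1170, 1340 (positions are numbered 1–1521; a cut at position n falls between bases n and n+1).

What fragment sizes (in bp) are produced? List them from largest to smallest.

Combined cut positions (sorted): 293, 447, 876, 1124, 1170, 1340, 1479.
Circular molecule, 7 cuts → 7 fragments:
  447 − 293 = 154 bp
  876 − 447 = 429 bp
  1124 − 876 = 248 bp
  1170 − 1124 = 46 bp
  1340 − 1170 = 170 bp
  1479 − 1340 = 139 bp
  wrap: 1521 − 1479 + 293 = 335 bp
Sorted largest to smallest: 429, 335, 248, 170, 154, 139, 46 bp.

429, 335, 248, 170, 154, 139, 46 bp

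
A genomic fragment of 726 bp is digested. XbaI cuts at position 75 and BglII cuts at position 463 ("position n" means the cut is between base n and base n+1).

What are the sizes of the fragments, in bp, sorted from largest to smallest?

388, 263, 75 bp

Combined cut positions (sorted): 75, 463.
Linear molecule, 2 cuts → 3 fragments:
  75 − 0 = 75 bp
  463 − 75 = 388 bp
  726 − 463 = 263 bp
Sorted largest to smallest: 388, 263, 75 bp.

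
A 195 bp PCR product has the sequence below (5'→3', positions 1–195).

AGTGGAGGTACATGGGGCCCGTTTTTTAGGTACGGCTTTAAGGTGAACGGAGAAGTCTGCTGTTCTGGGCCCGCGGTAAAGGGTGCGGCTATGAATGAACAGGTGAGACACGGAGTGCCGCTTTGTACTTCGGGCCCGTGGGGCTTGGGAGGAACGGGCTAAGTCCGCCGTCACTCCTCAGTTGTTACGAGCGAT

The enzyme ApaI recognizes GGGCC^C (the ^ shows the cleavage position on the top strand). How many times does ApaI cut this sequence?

GGGCCC occurs starting at positions 15, 67, 132.
ApaI cuts at 3 sites.

3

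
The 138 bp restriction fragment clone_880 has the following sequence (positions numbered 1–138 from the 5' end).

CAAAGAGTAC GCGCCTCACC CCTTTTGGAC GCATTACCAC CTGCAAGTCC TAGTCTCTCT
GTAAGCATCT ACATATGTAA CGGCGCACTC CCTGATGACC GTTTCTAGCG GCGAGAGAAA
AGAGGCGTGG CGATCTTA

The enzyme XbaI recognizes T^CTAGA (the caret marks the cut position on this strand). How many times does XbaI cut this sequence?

0

No occurrence of TCTAGA is present in the sequence.
XbaI does not cut: 0 sites.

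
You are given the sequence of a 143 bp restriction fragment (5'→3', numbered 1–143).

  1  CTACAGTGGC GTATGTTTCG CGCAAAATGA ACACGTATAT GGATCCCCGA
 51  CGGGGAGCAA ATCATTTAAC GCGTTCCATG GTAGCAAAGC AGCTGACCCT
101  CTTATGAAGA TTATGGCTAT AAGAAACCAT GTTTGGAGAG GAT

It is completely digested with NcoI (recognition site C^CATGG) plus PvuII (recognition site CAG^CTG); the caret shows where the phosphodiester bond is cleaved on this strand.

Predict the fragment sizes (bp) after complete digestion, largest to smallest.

76, 51, 16 bp

The NcoI site (CCATGG) starts at position 76.
NcoI cuts after the first base of each site, so after position 76.
The PvuII site (CAGCTG) starts at position 90.
PvuII cuts after base 3 of each site, so after position 92.
Combined cut positions: 76, 92.
Linear molecule, 2 cuts → 3 fragments:
  1–76 → 76 bp
  77–92 → 16 bp
  93–143 → 51 bp
Sorted largest to smallest: 76, 51, 16 bp.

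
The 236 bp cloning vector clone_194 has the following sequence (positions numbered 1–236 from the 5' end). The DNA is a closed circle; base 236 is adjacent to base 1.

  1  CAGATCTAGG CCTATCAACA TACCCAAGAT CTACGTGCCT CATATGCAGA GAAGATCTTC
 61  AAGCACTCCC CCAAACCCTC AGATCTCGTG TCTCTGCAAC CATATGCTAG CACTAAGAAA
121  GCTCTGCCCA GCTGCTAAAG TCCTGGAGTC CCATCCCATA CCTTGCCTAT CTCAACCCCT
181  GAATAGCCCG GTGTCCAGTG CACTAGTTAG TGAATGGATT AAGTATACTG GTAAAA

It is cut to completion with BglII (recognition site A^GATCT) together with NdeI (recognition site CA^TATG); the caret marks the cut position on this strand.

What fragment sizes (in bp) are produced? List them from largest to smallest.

BglII sites (AGATCT) start at positions 2, 27, 53, 81.
BglII cuts after the first base of each site, so after positions 2, 27, 53, 81.
NdeI sites (CATATG) start at positions 41, 101.
NdeI cuts after base 2 of each site, so after positions 42, 102.
Combined cut positions: 2, 27, 42, 53, 81, 102.
Circular molecule, 6 cuts → 6 fragments:
  3–27 → 25 bp
  28–42 → 15 bp
  43–53 → 11 bp
  54–81 → 28 bp
  82–102 → 21 bp
  103–236 then 1–2 → 134 + 2 = 136 bp
Sorted largest to smallest: 136, 28, 25, 21, 15, 11 bp.

136, 28, 25, 21, 15, 11 bp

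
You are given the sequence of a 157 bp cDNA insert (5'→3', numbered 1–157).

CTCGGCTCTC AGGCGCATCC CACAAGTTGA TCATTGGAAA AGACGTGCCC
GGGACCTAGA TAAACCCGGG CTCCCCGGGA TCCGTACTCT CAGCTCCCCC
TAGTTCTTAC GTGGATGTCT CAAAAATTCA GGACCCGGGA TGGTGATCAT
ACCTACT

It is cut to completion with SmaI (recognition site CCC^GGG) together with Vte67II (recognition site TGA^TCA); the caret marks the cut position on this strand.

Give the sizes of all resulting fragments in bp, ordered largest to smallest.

SmaI sites (CCCGGG) start at positions 48, 65, 74, 134.
SmaI cuts after base 3 of each site, so after positions 50, 67, 76, 136.
Vte67II sites (TGATCA) start at positions 28, 144.
Vte67II cuts after base 3 of each site, so after positions 30, 146.
Combined cut positions: 30, 50, 67, 76, 136, 146.
Linear molecule, 6 cuts → 7 fragments:
  1–30 → 30 bp
  31–50 → 20 bp
  51–67 → 17 bp
  68–76 → 9 bp
  77–136 → 60 bp
  137–146 → 10 bp
  147–157 → 11 bp
Sorted largest to smallest: 60, 30, 20, 17, 11, 10, 9 bp.

60, 30, 20, 17, 11, 10, 9 bp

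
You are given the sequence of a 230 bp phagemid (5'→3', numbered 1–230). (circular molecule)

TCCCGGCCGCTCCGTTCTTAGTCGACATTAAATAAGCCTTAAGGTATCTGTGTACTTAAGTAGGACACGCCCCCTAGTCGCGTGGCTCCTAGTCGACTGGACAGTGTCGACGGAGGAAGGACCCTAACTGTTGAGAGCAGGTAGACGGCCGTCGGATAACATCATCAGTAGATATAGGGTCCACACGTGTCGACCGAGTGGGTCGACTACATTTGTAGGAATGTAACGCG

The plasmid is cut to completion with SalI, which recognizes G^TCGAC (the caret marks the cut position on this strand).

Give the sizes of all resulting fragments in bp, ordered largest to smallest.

SalI sites (GTCGAC) start at positions 21, 92, 106, 189, 202.
SalI cuts after the first base of each site, so after positions 21, 92, 106, 189, 202.
Circular molecule, 5 cuts → 5 fragments:
  22–92 → 71 bp
  93–106 → 14 bp
  107–189 → 83 bp
  190–202 → 13 bp
  203–230 then 1–21 → 28 + 21 = 49 bp
Sorted largest to smallest: 83, 71, 49, 14, 13 bp.

83, 71, 49, 14, 13 bp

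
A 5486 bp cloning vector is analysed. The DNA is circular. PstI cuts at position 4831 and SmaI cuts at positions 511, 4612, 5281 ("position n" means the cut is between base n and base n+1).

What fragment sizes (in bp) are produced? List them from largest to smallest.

4101, 716, 450, 219 bp

Combined cut positions (sorted): 511, 4612, 4831, 5281.
Circular molecule, 4 cuts → 4 fragments:
  4612 − 511 = 4101 bp
  4831 − 4612 = 219 bp
  5281 − 4831 = 450 bp
  wrap: 5486 − 5281 + 511 = 716 bp
Sorted largest to smallest: 4101, 716, 450, 219 bp.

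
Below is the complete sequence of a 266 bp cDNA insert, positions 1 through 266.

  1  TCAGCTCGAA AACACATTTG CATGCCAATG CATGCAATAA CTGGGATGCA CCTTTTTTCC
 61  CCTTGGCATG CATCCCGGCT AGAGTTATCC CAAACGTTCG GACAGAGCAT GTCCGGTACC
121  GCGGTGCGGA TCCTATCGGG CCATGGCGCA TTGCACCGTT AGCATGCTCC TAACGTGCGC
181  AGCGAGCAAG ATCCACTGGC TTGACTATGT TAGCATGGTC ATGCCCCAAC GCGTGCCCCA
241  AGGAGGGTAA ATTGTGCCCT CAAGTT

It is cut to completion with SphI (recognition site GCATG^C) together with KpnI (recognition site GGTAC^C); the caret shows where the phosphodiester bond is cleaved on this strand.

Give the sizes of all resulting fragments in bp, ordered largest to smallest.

SphI sites (GCATGC) start at positions 20, 30, 66, 162.
SphI cuts after base 5 of each site (before the last base), so after positions 24, 34, 70, 166.
The KpnI site (GGTACC) starts at position 115.
KpnI cuts after base 5 of each site (before the last base), so after position 119.
Combined cut positions: 24, 34, 70, 119, 166.
Linear molecule, 5 cuts → 6 fragments:
  1–24 → 24 bp
  25–34 → 10 bp
  35–70 → 36 bp
  71–119 → 49 bp
  120–166 → 47 bp
  167–266 → 100 bp
Sorted largest to smallest: 100, 49, 47, 36, 24, 10 bp.

100, 49, 47, 36, 24, 10 bp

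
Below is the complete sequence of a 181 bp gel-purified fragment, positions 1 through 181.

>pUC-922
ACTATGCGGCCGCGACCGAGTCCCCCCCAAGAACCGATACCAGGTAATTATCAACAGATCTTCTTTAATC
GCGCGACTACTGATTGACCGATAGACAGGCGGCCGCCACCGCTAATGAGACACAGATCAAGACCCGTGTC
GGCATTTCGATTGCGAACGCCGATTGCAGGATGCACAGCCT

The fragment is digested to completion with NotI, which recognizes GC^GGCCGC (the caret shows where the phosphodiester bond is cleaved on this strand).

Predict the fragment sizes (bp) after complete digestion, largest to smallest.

93, 81, 7 bp

NotI sites (GCGGCCGC) start at positions 6, 99.
NotI cuts after base 2 of each site, so after positions 7, 100.
Linear molecule, 2 cuts → 3 fragments:
  1–7 → 7 bp
  8–100 → 93 bp
  101–181 → 81 bp
Sorted largest to smallest: 93, 81, 7 bp.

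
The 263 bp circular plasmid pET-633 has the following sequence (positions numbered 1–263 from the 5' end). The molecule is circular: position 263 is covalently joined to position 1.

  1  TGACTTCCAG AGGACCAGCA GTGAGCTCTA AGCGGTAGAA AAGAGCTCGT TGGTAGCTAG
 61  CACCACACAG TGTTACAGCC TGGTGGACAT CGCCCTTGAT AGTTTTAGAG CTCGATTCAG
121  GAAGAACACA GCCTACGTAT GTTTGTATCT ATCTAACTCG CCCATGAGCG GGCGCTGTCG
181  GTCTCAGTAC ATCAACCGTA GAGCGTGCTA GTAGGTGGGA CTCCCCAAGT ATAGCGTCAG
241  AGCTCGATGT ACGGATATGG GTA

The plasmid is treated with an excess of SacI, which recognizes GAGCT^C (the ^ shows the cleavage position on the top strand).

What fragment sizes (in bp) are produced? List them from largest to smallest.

SacI sites (GAGCTC) start at positions 23, 43, 108, 240.
SacI cuts after base 5 of each site (before the last base), so after positions 27, 47, 112, 244.
Circular molecule, 4 cuts → 4 fragments:
  28–47 → 20 bp
  48–112 → 65 bp
  113–244 → 132 bp
  245–263 then 1–27 → 19 + 27 = 46 bp
Sorted largest to smallest: 132, 65, 46, 20 bp.

132, 65, 46, 20 bp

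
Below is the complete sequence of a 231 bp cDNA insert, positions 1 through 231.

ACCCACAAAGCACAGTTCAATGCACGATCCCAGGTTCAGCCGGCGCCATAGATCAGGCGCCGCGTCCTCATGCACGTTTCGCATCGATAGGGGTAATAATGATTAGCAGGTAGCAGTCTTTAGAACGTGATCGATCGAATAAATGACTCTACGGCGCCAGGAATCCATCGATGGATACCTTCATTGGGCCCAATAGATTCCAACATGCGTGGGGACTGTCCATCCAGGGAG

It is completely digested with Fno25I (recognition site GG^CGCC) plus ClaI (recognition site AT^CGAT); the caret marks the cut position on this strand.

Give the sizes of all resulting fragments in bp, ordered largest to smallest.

63, 47, 43, 27, 23, 14, 14 bp

Fno25I sites (GGCGCC) start at positions 42, 56, 153.
Fno25I cuts after base 2 of each site, so after positions 43, 57, 154.
ClaI sites (ATCGAT) start at positions 83, 130, 167.
ClaI cuts after base 2 of each site, so after positions 84, 131, 168.
Combined cut positions: 43, 57, 84, 131, 154, 168.
Linear molecule, 6 cuts → 7 fragments:
  1–43 → 43 bp
  44–57 → 14 bp
  58–84 → 27 bp
  85–131 → 47 bp
  132–154 → 23 bp
  155–168 → 14 bp
  169–231 → 63 bp
Sorted largest to smallest: 63, 47, 43, 27, 23, 14, 14 bp.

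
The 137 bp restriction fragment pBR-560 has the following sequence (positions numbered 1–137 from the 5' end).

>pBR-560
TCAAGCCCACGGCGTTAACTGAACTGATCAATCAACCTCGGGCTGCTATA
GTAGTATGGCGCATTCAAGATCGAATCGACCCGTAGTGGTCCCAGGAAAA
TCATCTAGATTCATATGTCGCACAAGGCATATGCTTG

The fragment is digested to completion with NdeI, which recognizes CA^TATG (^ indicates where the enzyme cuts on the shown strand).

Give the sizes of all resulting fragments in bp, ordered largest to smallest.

113, 16, 8 bp

NdeI sites (CATATG) start at positions 112, 128.
NdeI cuts after base 2 of each site, so after positions 113, 129.
Linear molecule, 2 cuts → 3 fragments:
  1–113 → 113 bp
  114–129 → 16 bp
  130–137 → 8 bp
Sorted largest to smallest: 113, 16, 8 bp.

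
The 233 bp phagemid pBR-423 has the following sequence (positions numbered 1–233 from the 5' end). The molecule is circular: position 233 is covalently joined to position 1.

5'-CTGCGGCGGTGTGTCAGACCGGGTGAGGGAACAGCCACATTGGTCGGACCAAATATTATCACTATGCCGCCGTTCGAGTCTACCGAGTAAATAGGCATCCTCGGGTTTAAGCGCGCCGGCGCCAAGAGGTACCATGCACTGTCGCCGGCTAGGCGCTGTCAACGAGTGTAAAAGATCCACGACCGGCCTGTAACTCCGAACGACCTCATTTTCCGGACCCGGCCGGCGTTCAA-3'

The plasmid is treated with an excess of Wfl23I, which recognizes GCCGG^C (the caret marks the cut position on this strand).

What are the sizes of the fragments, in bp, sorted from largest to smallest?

Wfl23I sites (GCCGGC) start at positions 115, 144, 222.
Wfl23I cuts after base 5 of each site (before the last base), so after positions 119, 148, 226.
Circular molecule, 3 cuts → 3 fragments:
  120–148 → 29 bp
  149–226 → 78 bp
  227–233 then 1–119 → 7 + 119 = 126 bp
Sorted largest to smallest: 126, 78, 29 bp.

126, 78, 29 bp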